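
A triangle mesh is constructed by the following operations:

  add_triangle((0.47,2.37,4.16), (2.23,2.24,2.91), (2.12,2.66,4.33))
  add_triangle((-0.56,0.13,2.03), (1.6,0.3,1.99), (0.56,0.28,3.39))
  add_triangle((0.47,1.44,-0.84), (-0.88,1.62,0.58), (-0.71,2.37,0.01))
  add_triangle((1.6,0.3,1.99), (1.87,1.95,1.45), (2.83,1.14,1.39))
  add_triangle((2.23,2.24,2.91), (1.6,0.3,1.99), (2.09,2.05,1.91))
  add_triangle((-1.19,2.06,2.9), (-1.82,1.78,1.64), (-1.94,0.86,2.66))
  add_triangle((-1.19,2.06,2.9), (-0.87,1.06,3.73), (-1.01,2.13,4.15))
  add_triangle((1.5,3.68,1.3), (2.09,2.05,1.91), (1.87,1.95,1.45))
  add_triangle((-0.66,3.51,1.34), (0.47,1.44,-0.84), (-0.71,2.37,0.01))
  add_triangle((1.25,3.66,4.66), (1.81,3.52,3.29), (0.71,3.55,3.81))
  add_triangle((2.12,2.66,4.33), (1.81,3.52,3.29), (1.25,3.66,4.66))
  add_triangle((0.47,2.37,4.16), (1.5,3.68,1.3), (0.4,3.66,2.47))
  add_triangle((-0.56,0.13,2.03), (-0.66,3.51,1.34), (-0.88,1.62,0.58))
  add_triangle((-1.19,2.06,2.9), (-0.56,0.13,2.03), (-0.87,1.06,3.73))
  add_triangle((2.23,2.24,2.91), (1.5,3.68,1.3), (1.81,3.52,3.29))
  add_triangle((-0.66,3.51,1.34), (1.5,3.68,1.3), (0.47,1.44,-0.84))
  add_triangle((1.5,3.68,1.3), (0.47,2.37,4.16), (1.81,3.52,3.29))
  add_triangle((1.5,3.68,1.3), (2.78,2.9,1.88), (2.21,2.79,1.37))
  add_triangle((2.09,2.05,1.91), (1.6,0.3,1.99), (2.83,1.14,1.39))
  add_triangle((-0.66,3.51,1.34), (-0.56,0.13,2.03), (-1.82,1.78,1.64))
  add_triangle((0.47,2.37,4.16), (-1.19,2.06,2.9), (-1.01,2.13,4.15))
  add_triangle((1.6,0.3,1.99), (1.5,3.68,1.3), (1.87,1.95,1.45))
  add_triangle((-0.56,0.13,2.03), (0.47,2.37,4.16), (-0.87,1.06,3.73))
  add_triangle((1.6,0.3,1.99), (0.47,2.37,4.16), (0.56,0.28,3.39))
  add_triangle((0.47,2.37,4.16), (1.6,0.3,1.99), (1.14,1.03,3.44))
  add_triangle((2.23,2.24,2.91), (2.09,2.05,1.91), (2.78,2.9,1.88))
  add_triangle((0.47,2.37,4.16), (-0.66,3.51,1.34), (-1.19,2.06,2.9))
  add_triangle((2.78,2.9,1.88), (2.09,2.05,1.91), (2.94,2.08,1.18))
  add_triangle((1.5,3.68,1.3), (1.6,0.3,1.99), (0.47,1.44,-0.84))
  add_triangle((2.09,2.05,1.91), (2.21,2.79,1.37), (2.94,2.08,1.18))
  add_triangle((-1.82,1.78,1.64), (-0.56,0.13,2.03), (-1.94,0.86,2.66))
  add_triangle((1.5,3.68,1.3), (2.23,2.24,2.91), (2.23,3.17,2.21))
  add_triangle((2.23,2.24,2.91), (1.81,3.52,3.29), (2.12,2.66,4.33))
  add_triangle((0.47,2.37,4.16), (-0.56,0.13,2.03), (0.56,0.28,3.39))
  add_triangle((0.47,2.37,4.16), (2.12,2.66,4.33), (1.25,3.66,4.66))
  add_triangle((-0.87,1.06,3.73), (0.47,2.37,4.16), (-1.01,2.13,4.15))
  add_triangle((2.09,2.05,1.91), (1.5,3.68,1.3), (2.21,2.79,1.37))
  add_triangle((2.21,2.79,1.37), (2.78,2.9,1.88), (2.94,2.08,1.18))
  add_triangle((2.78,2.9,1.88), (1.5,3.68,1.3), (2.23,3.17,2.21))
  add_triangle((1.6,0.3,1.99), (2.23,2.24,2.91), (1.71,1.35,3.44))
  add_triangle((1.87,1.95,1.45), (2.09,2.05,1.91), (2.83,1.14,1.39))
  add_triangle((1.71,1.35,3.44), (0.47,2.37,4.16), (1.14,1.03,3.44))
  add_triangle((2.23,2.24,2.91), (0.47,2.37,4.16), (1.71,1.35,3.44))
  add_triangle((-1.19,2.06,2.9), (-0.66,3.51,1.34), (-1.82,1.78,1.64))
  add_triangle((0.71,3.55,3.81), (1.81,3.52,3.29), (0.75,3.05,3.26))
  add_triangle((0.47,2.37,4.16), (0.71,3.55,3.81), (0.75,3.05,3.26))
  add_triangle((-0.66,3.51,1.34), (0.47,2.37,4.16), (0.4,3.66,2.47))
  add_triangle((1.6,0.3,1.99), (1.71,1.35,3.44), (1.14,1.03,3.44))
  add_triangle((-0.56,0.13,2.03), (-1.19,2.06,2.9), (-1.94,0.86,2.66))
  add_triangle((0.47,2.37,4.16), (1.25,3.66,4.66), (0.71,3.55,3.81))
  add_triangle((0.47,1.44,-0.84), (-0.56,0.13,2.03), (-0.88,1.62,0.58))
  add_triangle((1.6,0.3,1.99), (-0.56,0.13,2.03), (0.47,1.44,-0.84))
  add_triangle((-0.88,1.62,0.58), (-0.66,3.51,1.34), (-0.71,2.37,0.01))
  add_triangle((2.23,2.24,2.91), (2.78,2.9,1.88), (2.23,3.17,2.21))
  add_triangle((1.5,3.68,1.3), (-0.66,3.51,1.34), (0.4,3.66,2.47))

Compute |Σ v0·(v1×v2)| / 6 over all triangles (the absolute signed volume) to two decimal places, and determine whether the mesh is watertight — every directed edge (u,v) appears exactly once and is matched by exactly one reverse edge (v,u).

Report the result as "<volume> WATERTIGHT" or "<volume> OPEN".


Per-triangle v0·(v1×v2)/6:
  t1: -0.4036
  t2: -0.0416
  t3: -0.0722
  t4: -0.7660
  t5: +0.3953
  t6: +0.8230
  t7: +0.2712
  t8: +0.1964
  t9: +0.6027
  t10: +0.6285
  t11: +1.2305
  t12: +1.8670
  t13: +0.6786
  t14: +0.2092
  t15: +1.1655
  t16: +1.7366
  t17: +1.3873
  t18: +0.1862
  t19: +0.8297
  t20: -1.4198
  t21: +0.6647
  t22: -0.5525
  t23: +0.3363
  t24: +1.4721
  t25: -0.4522
  t26: +0.0647
  t27: +2.6606
  t28: +0.2758
  t29: +1.0872
  t30: -0.5085
  t31: -0.3645
  t32: +0.3382
  t33: +0.8060
  t34: +1.0297
  t35: +1.0396
  t36: +0.8822
  t37: -0.4845
  t38: +0.2384
  t39: +0.5763
  t40: +0.6005
  t41: +0.1958
  t42: +0.5342
  t43: +1.3372
  t44: +1.3855
  t45: -0.0317
  t46: -0.1339
  t47: +1.4977
  t48: +0.2692
  t49: +0.6739
  t50: +0.4971
  t51: -0.4915
  t52: -1.0722
  t53: +0.2952
  t54: +0.5761
  t55: +1.4423
Σ = +26.1897 → |volume| = 26.19

Directed edges: 165 total; 3 unmatched, e.g. (0.47,2.37,4.16)→(1.81,3.52,3.29) → open.

26.19 OPEN


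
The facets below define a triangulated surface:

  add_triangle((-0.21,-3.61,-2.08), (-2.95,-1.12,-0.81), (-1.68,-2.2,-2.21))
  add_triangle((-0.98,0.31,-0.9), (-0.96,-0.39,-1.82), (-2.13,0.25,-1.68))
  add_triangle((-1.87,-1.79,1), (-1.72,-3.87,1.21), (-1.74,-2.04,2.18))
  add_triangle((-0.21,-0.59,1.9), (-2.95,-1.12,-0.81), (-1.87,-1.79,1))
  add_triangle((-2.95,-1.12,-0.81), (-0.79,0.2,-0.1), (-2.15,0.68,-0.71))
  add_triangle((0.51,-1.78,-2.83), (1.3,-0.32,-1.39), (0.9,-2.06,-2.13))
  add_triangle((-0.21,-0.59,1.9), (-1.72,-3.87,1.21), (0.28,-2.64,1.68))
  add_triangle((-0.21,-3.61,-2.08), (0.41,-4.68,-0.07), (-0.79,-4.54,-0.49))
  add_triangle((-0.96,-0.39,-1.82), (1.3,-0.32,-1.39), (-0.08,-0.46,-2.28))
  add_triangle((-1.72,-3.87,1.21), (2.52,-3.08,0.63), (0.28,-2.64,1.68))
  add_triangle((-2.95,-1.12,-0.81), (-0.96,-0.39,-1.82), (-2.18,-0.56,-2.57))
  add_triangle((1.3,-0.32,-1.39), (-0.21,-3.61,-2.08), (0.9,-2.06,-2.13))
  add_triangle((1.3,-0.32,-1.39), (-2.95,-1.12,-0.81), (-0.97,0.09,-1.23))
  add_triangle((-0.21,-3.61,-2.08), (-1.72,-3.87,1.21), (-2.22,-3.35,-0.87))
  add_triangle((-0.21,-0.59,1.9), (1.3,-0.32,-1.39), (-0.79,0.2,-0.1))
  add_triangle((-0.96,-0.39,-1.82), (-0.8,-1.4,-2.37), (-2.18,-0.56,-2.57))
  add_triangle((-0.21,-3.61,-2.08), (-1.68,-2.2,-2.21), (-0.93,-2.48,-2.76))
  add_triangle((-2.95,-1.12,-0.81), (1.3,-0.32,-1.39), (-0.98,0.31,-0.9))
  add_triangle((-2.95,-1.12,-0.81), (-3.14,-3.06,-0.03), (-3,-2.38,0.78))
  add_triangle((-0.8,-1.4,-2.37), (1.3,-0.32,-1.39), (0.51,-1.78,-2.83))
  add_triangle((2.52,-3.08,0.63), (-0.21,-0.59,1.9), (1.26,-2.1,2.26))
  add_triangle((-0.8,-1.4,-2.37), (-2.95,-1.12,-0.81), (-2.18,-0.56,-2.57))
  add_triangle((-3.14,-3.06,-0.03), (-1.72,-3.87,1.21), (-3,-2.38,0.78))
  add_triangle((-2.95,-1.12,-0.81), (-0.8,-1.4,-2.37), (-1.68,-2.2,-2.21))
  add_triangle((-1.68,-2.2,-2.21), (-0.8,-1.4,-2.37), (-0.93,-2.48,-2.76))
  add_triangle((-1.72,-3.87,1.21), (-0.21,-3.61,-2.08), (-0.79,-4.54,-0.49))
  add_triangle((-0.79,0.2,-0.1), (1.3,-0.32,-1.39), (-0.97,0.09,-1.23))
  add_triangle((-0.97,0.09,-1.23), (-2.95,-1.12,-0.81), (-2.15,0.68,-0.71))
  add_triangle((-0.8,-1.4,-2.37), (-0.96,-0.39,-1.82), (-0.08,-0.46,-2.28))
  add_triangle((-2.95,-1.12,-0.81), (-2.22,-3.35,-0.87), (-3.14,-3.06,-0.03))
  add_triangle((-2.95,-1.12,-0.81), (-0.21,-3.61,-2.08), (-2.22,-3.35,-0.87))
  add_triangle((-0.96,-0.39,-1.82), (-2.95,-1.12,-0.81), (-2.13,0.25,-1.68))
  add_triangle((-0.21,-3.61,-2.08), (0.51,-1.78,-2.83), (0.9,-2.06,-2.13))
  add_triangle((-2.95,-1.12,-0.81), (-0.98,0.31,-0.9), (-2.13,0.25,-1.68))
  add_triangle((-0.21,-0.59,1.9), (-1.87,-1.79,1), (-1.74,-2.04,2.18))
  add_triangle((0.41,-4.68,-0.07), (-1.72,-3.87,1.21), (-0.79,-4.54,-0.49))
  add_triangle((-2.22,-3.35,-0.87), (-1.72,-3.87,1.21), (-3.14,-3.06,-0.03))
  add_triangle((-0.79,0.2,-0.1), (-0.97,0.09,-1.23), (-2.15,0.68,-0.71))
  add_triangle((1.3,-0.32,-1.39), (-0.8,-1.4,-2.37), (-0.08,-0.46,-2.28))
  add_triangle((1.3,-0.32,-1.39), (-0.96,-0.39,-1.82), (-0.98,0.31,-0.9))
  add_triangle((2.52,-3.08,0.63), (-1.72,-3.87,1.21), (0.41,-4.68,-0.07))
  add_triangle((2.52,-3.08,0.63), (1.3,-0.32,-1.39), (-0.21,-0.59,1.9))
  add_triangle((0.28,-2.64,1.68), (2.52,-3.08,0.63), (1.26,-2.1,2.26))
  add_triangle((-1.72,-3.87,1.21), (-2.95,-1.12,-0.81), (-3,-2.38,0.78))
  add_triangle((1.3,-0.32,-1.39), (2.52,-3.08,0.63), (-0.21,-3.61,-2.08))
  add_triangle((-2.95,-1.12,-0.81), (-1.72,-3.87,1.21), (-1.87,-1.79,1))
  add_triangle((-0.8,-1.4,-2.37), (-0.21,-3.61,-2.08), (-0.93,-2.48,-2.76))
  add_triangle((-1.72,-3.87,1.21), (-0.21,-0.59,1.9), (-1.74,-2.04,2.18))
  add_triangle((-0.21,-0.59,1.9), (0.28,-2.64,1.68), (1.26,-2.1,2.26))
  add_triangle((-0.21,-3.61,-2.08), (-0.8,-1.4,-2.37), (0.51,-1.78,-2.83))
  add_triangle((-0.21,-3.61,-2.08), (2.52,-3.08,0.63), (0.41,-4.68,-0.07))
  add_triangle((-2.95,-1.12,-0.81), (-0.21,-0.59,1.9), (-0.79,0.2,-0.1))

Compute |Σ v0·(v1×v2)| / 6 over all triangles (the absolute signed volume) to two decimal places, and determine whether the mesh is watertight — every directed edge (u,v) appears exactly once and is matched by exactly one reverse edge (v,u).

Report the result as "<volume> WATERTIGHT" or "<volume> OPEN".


45.35 WATERTIGHT

Per-triangle v0·(v1×v2)/6:
  t1: +1.4820
  t2: +0.0962
  t3: +0.8321
  t4: +0.6598
  t5: +0.1154
  t6: +0.4915
  t7: +1.5794
  t8: +1.7037
  t9: -0.0252
  t10: +2.4557
  t11: -0.2296
  t12: +0.0084
  t13: +0.7791
  t14: +3.2377
  t15: -0.1293
  t16: +0.2244
  t17: +0.7974
  t18: -0.8382
  t19: +0.9650
  t20: +0.3657
  t21: -0.2324
  t22: +1.3456
  t23: +1.2773
  t24: +0.7090
  t25: +0.3140
  t26: +0.8236
  t27: +0.0332
  t28: +0.6820
  t29: +0.3077
  t30: +1.2650
  t31: +2.0409
  t32: +0.8239
  t33: +0.7590
  t34: +0.0389
  t35: +0.0571
  t36: +1.8525
  t37: +1.7361
  t38: -0.0288
  t39: +0.4833
  t40: +0.3067
  t41: +3.3111
  t42: +0.4307
  t43: +1.4984
  t44: -1.5101
  t45: +3.8657
  t46: +1.5005
  t47: +0.1636
  t48: +0.9740
  t49: +0.8066
  t50: +1.3572
  t51: +3.2784
  t52: +0.5105
Σ = +45.3525 → |volume| = 45.35

Directed edges: 156 total, each appears once with its reverse present → watertight.


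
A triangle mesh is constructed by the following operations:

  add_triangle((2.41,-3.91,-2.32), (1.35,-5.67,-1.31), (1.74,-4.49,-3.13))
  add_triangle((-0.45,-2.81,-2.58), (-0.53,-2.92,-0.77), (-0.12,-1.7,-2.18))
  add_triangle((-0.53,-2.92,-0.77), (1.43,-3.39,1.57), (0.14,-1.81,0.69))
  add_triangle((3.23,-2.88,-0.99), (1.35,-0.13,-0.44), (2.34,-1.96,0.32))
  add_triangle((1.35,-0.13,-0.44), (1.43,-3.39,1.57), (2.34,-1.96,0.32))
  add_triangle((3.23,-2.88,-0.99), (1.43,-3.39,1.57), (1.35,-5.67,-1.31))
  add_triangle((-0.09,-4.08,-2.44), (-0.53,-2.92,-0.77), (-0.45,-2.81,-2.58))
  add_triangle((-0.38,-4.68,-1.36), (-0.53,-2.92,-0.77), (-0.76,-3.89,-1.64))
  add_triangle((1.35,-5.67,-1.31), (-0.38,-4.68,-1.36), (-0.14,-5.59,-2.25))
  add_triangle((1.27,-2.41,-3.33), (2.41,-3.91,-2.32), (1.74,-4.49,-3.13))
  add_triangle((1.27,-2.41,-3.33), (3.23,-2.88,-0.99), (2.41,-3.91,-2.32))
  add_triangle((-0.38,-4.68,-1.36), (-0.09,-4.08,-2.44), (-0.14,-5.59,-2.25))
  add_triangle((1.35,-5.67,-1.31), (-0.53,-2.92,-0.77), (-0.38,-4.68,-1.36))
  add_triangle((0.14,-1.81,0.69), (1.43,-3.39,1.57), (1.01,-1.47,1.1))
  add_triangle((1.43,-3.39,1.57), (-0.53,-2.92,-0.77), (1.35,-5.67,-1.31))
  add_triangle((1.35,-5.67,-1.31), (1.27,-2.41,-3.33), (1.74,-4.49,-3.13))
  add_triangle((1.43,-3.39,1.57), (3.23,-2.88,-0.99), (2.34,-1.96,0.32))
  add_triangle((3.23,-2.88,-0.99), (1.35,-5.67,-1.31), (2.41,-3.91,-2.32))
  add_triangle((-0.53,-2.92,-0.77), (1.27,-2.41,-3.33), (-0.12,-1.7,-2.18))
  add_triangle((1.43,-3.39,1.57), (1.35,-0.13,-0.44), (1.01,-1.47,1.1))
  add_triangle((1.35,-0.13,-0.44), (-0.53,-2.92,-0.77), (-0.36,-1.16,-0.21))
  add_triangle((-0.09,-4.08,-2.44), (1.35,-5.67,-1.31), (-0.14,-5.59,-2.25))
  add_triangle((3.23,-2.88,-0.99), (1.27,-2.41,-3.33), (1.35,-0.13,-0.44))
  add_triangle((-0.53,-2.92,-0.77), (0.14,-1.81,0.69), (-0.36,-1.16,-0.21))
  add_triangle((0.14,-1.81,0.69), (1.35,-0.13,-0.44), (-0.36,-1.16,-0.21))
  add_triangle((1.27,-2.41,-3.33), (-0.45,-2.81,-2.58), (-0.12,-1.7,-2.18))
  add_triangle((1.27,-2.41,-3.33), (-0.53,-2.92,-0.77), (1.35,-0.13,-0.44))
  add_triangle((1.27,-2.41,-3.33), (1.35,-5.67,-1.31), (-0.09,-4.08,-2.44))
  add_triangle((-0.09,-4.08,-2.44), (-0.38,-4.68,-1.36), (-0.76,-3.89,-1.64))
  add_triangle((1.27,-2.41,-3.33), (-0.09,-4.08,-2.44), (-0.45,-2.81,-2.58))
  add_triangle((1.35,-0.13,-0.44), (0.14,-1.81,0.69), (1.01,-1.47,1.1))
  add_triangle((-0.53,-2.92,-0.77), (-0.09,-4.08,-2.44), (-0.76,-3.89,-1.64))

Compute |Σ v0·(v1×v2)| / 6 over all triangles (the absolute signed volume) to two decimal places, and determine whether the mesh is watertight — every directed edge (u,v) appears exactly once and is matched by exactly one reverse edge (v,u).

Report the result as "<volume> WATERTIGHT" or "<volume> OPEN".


27.10 WATERTIGHT

Per-triangle v0·(v1×v2)/6:
  t1: +2.0267
  t2: -0.1182
  t3: +0.6001
  t4: +0.6013
  t5: +0.0024
  t6: +5.8490
  t7: +0.5424
  t8: +0.1436
  t9: +0.9660
  t10: +1.2068
  t11: +1.7005
  t12: +0.1894
  t13: +0.1881
  t14: +0.1150
  t15: +2.6686
  t16: +0.3816
  t17: +1.3176
  t18: +2.9524
  t19: -1.1917
  t20: +0.4170
  t21: -0.0346
  t22: +1.1200
  t23: +1.7178
  t24: +0.1068
  t25: -0.3301
  t26: +0.4005
  t27: -1.4641
  t28: +3.7668
  t29: +0.5305
  t30: +1.3077
  t31: -0.3505
  t32: -0.2303
Σ = +27.0990 → |volume| = 27.10

Directed edges: 96 total, each appears once with its reverse present → watertight.


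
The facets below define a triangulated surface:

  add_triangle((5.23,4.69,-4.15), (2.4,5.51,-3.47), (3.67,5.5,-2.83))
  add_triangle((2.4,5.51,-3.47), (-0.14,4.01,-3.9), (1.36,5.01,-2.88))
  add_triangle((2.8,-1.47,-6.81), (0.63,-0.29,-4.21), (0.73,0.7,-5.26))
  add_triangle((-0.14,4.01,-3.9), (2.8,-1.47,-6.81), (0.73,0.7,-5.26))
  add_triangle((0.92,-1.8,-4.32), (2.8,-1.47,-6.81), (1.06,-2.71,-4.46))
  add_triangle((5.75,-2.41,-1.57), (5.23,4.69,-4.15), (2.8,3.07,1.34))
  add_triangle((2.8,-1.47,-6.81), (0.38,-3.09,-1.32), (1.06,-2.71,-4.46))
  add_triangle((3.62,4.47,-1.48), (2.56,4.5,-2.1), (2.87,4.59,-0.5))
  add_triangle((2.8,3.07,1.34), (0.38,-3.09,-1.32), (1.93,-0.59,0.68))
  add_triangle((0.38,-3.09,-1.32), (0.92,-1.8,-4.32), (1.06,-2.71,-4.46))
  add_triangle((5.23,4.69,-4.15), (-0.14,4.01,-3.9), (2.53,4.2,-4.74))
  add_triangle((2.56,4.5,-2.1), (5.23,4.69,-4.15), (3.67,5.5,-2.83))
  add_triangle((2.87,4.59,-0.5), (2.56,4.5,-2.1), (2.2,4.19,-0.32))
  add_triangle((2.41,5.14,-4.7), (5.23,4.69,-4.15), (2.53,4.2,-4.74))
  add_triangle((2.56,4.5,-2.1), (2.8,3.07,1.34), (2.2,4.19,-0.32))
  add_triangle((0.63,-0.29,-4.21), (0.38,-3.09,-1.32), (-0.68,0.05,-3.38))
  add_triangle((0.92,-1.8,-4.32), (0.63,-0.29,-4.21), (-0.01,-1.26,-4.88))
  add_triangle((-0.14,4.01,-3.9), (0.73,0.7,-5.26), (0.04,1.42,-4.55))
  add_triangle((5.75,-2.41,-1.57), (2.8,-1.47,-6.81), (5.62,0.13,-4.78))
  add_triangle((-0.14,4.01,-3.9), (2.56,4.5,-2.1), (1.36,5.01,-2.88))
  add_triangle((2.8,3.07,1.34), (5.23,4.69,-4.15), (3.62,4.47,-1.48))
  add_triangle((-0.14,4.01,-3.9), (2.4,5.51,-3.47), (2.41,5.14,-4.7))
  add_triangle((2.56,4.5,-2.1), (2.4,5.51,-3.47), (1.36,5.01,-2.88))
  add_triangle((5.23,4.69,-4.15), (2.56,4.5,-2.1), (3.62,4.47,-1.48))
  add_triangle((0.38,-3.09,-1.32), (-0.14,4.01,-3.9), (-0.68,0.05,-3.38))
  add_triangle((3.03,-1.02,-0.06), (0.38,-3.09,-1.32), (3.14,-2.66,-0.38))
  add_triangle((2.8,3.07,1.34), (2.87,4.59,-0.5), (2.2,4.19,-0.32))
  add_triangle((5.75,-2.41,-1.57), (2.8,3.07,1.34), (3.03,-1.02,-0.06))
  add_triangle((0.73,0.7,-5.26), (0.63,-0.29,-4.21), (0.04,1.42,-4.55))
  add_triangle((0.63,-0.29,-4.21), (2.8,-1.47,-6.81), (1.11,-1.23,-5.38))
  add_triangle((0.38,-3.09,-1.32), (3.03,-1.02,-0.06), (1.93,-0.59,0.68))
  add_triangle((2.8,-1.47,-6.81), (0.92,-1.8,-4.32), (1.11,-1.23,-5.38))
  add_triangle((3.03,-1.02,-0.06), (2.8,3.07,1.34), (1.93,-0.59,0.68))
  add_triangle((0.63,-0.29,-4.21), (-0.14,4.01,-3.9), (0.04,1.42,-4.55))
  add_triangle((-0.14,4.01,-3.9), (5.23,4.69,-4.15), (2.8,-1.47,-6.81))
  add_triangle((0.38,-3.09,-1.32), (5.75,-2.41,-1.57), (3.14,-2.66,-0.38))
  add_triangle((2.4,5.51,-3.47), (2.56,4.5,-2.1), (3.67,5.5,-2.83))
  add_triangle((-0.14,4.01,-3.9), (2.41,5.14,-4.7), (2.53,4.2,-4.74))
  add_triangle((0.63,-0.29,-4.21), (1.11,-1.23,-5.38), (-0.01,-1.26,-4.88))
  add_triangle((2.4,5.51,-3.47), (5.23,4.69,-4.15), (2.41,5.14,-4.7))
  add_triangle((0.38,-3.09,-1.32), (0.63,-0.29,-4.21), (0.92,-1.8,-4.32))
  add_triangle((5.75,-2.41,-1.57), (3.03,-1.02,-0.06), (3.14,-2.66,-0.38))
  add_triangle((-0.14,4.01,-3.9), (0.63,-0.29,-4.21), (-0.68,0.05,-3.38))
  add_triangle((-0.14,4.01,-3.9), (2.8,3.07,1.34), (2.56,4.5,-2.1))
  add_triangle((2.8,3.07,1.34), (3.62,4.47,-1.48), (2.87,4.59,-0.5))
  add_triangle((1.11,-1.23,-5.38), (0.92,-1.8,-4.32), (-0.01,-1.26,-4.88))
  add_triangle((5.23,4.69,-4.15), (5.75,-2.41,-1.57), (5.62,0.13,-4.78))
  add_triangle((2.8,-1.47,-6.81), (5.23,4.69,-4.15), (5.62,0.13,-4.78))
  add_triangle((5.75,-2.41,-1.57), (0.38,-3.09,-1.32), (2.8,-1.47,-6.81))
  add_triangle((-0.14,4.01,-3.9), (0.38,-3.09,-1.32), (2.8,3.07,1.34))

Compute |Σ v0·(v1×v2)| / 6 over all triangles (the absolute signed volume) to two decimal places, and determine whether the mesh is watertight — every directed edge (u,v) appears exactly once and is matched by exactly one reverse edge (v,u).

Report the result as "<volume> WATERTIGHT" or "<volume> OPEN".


Per-triangle v0·(v1×v2)/6:
  t1: +3.2549
  t2: +1.5146
  t3: +1.2874
  t4: +4.2576
  t5: +0.9361
  t6: +24.9496
  t7: +2.1408
  t8: +1.2088
  t9: -1.4979
  t10: +0.1409
  t11: -3.0978
  t12: -0.2900
  t13: +0.5436
  t14: +2.4022
  t15: -1.6740
  t16: +2.4591
  t17: -0.9577
  t18: +1.3237
  t19: +15.3220
  t20: -1.2830
  t21: +3.1208
  t22: +2.7508
  t23: +0.7057
  t24: +2.7488
  t25: -2.5665
  t26: -0.5870
  t27: +0.6297
  t28: +2.6164
  t29: +0.4082
  t30: +0.8598
  t31: +1.0348
  t32: +1.0183
  t33: +1.4133
  t34: -1.0439
  t35: +30.4582
  t36: +2.9072
  t37: +0.5098
  t38: +1.6688
  t39: +0.6440
  t40: +4.0940
  t41: +0.3833
  t42: +1.1026
  t43: +3.4164
  t44: +3.4321
  t45: +1.7257
  t46: +0.7444
  t47: +14.9214
  t48: +18.5236
  t49: +16.6339
  t50: -9.1905
Σ = +158.0248 → |volume| = 158.02

Directed edges: 150 total, each appears once with its reverse present → watertight.

158.02 WATERTIGHT


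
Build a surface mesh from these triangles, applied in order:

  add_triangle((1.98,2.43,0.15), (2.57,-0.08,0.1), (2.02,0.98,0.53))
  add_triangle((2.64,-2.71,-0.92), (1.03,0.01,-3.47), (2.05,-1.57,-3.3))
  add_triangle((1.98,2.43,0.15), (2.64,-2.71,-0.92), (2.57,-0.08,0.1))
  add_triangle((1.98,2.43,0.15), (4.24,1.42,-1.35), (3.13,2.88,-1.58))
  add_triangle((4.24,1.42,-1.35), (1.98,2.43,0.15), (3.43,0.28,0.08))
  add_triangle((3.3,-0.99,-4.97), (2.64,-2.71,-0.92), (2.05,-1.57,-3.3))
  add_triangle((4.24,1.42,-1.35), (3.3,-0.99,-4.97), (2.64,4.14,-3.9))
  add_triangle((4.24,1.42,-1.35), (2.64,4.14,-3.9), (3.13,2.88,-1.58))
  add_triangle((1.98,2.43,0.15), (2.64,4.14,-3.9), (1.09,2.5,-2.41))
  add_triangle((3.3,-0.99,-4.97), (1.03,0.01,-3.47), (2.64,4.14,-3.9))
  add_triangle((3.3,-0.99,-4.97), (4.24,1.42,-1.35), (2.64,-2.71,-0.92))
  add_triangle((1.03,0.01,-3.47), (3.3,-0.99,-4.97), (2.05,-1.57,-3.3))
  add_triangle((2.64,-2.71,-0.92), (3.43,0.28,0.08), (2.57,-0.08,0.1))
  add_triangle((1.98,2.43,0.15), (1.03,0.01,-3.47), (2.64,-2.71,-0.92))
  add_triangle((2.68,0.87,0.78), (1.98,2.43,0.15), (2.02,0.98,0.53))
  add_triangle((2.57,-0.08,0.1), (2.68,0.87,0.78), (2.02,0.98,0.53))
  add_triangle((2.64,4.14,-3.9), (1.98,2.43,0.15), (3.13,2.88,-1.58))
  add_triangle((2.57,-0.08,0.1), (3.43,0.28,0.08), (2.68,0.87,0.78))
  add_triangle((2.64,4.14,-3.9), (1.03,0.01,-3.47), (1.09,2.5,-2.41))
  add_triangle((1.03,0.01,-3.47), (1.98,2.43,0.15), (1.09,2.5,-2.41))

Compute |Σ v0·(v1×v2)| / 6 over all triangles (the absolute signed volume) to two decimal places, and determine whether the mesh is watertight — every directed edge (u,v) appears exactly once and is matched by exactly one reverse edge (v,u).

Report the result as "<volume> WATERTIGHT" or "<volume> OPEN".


Per-triangle v0·(v1×v2)/6:
  t1: -0.4492
  t2: -0.4828
  t3: -1.0094
  t4: +1.7387
  t5: +1.9426
  t6: +1.8294
  t7: +13.5473
  t8: +2.6179
  t9: +0.8323
  t10: +5.2182
  t11: +9.8369
  t12: +1.0451
  t13: +0.2296
  t14: -6.5030
  t15: +0.0155
  t16: -0.1175
  t17: +1.8404
  t18: +0.1338
  t19: +1.2427
  t20: -2.3924
Σ = +31.1160 → |volume| = 31.12

Directed edges: 60 total; 6 unmatched, e.g. (1.98,2.43,0.15)→(3.43,0.28,0.08) → open.

31.12 OPEN


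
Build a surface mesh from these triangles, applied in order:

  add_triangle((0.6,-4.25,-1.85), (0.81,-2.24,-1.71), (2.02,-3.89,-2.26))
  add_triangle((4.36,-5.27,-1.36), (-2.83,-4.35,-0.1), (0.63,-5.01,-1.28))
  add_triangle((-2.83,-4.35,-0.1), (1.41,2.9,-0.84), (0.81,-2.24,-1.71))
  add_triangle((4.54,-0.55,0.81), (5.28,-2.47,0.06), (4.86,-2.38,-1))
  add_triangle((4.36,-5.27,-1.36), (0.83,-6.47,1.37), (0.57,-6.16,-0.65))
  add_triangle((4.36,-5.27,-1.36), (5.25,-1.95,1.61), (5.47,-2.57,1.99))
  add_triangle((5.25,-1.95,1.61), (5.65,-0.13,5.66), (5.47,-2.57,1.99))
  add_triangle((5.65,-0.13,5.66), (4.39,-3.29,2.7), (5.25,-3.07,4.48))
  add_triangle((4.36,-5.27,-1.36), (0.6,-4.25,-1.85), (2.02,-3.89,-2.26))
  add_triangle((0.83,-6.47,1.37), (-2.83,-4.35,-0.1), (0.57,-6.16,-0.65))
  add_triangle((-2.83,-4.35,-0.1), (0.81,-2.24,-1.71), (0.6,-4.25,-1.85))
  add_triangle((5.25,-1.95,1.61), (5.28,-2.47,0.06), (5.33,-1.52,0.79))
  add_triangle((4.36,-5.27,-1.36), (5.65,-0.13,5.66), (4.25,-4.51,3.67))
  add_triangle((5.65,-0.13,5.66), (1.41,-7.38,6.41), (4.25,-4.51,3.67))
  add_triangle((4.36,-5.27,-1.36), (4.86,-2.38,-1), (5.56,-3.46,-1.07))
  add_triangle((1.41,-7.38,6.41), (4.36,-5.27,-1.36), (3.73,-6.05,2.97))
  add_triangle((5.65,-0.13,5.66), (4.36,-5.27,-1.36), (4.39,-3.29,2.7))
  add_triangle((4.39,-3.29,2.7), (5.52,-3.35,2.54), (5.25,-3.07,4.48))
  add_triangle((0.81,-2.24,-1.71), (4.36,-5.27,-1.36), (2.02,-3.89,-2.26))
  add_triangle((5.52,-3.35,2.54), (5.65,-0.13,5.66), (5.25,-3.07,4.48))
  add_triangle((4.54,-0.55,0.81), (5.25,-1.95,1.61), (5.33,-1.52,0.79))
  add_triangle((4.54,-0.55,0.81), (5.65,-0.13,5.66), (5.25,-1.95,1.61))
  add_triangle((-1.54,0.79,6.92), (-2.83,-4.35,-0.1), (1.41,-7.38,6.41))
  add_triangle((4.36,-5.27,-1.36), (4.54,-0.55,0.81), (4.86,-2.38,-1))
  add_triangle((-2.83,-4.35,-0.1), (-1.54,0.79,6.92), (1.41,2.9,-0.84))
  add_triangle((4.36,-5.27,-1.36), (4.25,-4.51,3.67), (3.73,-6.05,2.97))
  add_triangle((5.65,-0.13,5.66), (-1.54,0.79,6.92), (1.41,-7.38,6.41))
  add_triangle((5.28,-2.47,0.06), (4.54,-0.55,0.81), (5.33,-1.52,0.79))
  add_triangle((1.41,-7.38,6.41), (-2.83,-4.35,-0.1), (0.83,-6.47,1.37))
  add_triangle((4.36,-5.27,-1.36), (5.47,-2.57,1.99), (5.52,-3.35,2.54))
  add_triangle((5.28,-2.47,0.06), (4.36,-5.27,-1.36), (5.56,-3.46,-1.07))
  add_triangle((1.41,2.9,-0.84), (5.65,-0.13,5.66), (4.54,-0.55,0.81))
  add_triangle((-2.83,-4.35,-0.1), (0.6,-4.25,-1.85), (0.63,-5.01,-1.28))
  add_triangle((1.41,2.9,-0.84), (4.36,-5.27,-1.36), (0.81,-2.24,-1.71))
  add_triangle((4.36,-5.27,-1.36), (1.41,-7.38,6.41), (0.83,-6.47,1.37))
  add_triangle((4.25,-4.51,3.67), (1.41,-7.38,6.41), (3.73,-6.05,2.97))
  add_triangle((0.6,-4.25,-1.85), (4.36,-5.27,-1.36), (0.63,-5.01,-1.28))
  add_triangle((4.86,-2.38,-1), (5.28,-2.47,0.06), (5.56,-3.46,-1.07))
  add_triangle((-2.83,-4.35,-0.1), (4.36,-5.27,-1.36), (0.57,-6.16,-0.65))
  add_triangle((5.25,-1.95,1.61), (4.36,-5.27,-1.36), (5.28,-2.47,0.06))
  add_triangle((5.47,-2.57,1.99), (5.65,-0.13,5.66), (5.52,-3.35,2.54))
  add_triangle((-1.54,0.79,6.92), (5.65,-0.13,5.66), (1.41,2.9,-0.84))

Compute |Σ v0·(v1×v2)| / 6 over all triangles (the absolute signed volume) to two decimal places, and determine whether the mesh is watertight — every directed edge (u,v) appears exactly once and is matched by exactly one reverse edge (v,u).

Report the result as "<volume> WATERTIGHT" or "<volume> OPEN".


306.95 OPEN

Per-triangle v0·(v1×v2)/6:
  t1: +0.5675
  t2: +3.0841
  t3: +2.0635
  t4: +1.3904
  t5: +8.3517
  t6: +2.2686
  t7: +2.3881
  t8: -2.3748
  t9: +2.4246
  t10: +6.8976
  t11: +1.1657
  t12: +1.0032
  t13: +20.9376
  t14: +24.8288
  t15: +0.4644
  t16: +9.3751
  t17: -8.9352
  t18: +1.2611
  t19: +0.0404
  t20: +5.9380
  t21: +0.6055
  t22: +4.9077
  t23: +40.8779
  t24: -3.8014
  t25: +3.7353
  t26: +7.4793
  t27: +62.1042
  t28: +0.3606
  t29: +17.1992
  t30: +3.5938
  t31: +2.1558
  t32: +11.2672
  t33: +2.0994
  t34: +5.2426
  t35: +20.4929
  t36: +8.7395
  t37: +2.3584
  t38: +0.6915
  t39: +1.2407
  t40: +3.7796
  t41: +3.7100
  t42: +24.9693
Σ = +306.9494 → |volume| = 306.95

Directed edges: 126 total; 6 unmatched, e.g. (4.36,-5.27,-1.36)→(4.39,-3.29,2.7) → open.


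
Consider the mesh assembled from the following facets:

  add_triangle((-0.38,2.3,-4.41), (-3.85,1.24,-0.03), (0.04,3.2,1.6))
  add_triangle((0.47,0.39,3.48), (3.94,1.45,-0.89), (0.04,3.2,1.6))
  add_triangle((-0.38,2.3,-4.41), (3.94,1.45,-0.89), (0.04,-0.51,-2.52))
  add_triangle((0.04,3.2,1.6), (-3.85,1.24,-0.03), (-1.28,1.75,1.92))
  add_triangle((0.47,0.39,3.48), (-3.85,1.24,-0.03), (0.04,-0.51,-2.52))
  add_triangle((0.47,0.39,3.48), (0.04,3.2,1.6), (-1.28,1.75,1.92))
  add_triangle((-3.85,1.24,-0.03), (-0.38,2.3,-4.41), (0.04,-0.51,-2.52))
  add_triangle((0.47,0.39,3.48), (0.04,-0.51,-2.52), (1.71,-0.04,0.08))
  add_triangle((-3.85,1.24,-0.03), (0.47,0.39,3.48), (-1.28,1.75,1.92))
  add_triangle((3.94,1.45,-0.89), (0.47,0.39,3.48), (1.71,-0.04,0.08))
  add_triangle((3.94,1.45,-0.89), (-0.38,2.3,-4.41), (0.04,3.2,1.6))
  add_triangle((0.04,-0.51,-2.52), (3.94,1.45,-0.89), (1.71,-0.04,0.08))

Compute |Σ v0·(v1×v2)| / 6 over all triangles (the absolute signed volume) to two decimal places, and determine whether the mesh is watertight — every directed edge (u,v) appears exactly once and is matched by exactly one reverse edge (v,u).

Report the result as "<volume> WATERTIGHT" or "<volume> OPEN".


51.89 WATERTIGHT

Per-triangle v0·(v1×v2)/6:
  t1: +11.3208
  t2: +7.2718
  t3: +5.5721
  t4: +2.6057
  t5: +0.2334
  t6: +2.5401
  t7: +4.9274
  t8: +0.2135
  t9: +2.3136
  t10: +1.6426
  t11: +11.9817
  t12: +1.2643
Σ = +51.8870 → |volume| = 51.89

Directed edges: 36 total, each appears once with its reverse present → watertight.


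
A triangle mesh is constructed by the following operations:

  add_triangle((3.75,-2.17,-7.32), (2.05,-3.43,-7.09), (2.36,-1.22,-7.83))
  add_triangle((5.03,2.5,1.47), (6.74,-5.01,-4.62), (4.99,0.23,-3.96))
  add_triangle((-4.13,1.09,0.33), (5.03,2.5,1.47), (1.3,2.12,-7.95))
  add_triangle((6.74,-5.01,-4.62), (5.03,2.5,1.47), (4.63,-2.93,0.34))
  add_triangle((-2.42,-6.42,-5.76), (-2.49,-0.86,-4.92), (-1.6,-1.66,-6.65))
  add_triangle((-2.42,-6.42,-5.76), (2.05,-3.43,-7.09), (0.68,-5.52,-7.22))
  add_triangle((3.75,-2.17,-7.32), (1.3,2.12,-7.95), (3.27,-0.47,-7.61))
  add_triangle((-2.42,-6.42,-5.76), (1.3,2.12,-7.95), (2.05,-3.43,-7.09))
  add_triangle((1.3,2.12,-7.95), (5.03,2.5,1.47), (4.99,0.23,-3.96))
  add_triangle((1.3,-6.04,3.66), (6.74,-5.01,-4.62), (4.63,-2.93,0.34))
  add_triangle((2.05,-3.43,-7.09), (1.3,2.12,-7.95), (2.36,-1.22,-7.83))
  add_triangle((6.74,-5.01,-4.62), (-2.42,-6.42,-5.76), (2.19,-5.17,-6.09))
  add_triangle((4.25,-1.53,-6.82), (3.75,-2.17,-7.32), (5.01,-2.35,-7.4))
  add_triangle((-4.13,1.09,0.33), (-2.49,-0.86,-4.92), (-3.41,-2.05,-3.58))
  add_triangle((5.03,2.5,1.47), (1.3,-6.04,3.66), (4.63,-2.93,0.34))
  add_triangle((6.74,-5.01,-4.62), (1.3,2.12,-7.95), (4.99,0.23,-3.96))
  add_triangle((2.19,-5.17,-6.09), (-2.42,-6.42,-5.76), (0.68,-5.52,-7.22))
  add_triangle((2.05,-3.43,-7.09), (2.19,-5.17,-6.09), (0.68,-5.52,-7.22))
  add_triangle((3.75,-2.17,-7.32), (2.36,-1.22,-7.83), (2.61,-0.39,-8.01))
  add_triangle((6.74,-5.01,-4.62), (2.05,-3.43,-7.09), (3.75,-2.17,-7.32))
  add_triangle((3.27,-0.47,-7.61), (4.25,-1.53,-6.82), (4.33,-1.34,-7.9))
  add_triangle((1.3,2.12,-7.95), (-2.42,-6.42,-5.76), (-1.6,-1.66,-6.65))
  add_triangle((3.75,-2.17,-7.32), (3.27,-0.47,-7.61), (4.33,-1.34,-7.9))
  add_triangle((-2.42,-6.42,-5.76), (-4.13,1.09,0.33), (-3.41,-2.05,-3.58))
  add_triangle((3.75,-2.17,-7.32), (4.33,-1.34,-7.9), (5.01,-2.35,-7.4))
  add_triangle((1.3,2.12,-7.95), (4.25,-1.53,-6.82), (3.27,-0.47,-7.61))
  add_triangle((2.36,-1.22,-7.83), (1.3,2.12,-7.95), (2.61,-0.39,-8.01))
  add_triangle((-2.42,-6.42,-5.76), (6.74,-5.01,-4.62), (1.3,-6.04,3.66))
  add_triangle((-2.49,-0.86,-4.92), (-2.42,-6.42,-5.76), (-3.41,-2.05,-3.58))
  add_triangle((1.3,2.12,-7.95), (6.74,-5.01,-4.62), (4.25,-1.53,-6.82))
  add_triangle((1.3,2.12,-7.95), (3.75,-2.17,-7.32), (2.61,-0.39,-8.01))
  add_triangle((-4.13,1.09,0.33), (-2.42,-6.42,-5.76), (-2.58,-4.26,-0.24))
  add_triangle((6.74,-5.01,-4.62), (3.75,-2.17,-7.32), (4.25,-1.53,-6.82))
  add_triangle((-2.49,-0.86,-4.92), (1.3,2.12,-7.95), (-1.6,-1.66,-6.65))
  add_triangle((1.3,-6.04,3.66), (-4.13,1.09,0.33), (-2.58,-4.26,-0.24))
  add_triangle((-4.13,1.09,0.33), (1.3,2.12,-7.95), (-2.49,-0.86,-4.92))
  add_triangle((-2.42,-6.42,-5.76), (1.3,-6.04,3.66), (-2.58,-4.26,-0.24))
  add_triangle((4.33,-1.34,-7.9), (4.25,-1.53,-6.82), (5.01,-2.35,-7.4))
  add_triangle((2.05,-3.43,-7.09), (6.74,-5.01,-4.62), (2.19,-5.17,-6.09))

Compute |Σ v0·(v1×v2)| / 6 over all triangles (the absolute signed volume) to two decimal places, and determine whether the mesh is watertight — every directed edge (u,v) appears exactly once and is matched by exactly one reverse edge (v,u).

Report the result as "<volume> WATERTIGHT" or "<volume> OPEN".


485.38 OPEN

Per-triangle v0·(v1×v2)/6:
  t1: +4.8013
  t2: +25.5430
  t3: +23.8452
  t4: +21.7990
  t5: +7.6349
  t6: +3.7427
  t7: +2.6085
  t8: +33.0897
  t9: +22.4080
  t10: +22.6414
  t11: +3.7075
  t12: +12.8472
  t13: -0.8755
  t14: +6.3712
  t15: +20.0634
  t16: +29.3651
  t17: +5.7539
  t18: +4.7268
  t19: +1.9916
  t20: +14.1132
  t21: +0.1105
  t22: +13.0362
  t23: +1.3847
  t24: +6.6294
  t25: +1.5440
  t26: +1.3936
  t27: +2.0854
  t28: +84.3010
  t29: +7.6722
  t30: +0.6266
  t31: +1.4437
  t32: +18.0797
  t33: +5.9821
  t34: +7.2532
  t35: +14.5505
  t36: +16.8727
  t37: +23.1730
  t38: +0.2692
  t39: +12.7937
Σ = +485.3792 → |volume| = 485.38

Directed edges: 117 total; 3 unmatched, e.g. (-4.13,1.09,0.33)→(5.03,2.5,1.47) → open.


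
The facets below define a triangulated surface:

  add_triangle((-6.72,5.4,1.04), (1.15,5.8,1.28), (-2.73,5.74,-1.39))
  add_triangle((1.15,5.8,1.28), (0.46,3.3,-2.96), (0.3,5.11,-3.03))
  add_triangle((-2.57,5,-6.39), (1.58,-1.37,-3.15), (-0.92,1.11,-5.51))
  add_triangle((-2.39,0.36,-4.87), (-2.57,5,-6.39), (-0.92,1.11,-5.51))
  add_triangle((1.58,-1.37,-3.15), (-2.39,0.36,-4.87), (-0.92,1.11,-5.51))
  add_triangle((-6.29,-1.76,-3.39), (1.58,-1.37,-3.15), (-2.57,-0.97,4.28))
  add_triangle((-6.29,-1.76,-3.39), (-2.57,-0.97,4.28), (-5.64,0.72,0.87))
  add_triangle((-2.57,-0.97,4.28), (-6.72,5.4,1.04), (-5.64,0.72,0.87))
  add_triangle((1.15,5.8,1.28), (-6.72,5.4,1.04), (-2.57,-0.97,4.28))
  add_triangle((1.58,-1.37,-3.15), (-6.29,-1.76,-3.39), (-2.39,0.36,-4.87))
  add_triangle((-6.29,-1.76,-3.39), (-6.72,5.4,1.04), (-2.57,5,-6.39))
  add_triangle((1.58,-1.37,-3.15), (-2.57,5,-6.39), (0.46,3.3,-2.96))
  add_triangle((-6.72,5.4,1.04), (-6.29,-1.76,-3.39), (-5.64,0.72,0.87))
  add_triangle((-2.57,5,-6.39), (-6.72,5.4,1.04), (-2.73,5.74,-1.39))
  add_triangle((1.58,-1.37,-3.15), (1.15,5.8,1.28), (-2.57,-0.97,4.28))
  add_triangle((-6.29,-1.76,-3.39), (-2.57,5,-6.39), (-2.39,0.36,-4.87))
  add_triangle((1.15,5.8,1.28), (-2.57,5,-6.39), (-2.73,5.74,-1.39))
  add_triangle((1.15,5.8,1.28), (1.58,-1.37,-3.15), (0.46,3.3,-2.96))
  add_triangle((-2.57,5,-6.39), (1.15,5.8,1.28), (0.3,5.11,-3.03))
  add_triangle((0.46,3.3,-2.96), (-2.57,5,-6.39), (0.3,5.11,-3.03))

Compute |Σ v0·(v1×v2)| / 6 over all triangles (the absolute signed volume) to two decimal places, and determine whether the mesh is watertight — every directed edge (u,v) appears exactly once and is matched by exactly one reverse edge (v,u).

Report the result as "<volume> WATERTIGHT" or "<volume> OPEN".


Per-triangle v0·(v1×v2)/6:
  t1: +19.4407
  t2: +1.7618
  t3: +4.4133
  t4: +6.2336
  t5: +4.1039
  t6: +11.8144
  t7: +14.6767
  t8: +16.5854
  t9: +34.1936
  t10: +11.1200
  t11: +66.1480
  t12: +9.7237
  t13: +18.6084
  t14: +21.0019
  t15: +1.4989
  t16: +16.0778
  t17: +18.8729
  t18: +7.1366
  t19: +9.1476
  t20: +3.2234
Σ = +295.7827 → |volume| = 295.78

Directed edges: 60 total, each appears once with its reverse present → watertight.

295.78 WATERTIGHT


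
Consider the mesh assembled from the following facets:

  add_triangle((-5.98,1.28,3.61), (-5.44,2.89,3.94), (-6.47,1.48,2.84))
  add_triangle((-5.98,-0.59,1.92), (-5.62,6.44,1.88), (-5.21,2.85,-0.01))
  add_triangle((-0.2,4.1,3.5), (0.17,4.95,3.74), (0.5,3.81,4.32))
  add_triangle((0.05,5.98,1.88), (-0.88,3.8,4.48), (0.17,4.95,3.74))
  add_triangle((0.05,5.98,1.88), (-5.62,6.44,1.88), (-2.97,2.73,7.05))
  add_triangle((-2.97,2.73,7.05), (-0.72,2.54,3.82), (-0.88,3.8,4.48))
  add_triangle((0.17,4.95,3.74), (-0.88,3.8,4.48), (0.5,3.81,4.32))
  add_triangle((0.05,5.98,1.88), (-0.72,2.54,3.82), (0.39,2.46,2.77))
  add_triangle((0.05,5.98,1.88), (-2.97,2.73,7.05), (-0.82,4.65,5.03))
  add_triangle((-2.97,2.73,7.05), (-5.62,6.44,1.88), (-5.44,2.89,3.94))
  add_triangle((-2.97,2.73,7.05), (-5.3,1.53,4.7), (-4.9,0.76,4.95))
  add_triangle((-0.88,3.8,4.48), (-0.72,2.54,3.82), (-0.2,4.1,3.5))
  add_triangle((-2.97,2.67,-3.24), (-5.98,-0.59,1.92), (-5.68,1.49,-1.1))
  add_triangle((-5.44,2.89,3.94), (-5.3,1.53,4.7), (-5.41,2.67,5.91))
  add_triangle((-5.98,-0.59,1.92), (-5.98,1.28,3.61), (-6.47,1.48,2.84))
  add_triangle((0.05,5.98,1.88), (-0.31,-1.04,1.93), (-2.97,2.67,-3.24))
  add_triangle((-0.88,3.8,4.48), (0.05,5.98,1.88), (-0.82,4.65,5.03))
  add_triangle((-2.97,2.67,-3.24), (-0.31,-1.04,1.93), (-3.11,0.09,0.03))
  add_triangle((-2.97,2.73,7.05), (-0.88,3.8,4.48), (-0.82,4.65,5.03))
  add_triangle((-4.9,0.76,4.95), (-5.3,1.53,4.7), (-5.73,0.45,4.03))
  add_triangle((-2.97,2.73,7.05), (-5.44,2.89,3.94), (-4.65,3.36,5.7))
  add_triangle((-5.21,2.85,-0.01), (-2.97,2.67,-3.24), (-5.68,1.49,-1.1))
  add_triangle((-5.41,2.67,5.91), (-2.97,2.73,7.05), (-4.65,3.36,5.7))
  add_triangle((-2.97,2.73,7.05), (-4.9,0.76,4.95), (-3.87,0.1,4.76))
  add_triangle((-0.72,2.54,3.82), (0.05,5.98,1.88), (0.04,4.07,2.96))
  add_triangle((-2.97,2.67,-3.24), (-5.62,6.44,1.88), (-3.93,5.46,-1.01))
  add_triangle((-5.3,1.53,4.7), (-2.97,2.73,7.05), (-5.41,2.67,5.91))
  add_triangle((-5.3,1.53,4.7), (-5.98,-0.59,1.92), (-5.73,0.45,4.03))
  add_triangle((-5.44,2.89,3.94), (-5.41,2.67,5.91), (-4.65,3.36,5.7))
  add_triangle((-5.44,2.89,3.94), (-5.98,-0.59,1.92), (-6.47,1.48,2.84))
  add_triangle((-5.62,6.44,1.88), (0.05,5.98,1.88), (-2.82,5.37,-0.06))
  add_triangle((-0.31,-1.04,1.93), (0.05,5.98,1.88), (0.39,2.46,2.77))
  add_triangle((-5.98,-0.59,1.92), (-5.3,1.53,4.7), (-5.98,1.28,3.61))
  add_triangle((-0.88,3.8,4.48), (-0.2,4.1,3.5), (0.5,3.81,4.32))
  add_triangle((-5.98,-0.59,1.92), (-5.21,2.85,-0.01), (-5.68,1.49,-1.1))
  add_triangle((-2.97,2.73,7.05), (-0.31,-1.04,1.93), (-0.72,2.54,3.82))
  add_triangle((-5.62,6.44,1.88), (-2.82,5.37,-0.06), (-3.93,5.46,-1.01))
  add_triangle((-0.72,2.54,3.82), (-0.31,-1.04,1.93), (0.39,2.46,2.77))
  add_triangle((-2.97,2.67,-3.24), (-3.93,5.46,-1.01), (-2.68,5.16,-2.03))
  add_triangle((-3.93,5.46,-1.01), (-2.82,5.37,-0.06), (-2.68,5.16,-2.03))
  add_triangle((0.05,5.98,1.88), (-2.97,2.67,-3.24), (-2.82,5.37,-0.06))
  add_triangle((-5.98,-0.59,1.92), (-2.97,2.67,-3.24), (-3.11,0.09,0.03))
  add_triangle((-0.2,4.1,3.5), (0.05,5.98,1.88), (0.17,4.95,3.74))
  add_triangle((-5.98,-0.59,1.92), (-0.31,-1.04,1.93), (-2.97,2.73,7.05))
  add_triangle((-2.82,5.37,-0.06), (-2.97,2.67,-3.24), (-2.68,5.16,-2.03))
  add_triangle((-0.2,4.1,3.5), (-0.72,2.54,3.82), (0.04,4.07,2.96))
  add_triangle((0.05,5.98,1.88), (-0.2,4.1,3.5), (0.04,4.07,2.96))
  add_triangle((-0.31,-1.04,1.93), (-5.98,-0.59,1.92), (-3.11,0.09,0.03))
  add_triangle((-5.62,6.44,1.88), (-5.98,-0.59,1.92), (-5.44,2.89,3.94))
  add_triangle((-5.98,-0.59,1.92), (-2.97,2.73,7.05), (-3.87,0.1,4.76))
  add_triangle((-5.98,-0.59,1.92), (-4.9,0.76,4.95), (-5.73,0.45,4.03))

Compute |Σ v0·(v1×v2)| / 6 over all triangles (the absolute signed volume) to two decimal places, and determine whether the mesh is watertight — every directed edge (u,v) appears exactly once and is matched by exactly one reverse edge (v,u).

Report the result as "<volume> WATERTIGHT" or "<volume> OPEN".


150.81 OPEN

Per-triangle v0·(v1×v2)/6:
  t1: +1.8952
  t2: +11.9843
  t3: -0.5278
  t4: +2.4056
  t5: +35.4452
  t6: +0.9024
  t7: +1.6916
  t8: +2.5875
  t9: +5.3430
  t10: +17.6315
  t11: +3.5536
  t12: +0.2805
  t13: -0.0642
  t14: +2.1623
  t15: +2.1466
  t16: -7.9561
  t17: -0.4302
  t18: -0.8038
  t19: +0.0461
  t20: +1.2510
  t21: -1.5154
  t22: +5.5301
  t23: +2.9476
  t24: +3.2307
  t25: -1.2595
  t26: +5.3900
  t27: +2.4831
  t28: +1.4473
  t29: +2.0381
  t30: -2.0261
  t31: +9.4732
  t32: -1.4306
  t33: +2.1303
  t34: -1.0861
  t35: +6.3637
  t36: +2.4946
  t37: +3.7575
  t38: +1.3703
  t39: +3.6099
  t40: +1.9012
  t41: +6.4343
  t42: +1.2016
  t43: -0.7933
  t44: +11.6484
  t45: -2.8531
  t46: +0.0597
  t47: +0.4055
  t48: +0.2504
  t49: +15.0323
  t50: -7.6703
  t51: +0.7027
Σ = +150.8128 → |volume| = 150.81

Directed edges: 153 total; 9 unmatched, e.g. (-5.98,1.28,3.61)→(-5.44,2.89,3.94) → open.


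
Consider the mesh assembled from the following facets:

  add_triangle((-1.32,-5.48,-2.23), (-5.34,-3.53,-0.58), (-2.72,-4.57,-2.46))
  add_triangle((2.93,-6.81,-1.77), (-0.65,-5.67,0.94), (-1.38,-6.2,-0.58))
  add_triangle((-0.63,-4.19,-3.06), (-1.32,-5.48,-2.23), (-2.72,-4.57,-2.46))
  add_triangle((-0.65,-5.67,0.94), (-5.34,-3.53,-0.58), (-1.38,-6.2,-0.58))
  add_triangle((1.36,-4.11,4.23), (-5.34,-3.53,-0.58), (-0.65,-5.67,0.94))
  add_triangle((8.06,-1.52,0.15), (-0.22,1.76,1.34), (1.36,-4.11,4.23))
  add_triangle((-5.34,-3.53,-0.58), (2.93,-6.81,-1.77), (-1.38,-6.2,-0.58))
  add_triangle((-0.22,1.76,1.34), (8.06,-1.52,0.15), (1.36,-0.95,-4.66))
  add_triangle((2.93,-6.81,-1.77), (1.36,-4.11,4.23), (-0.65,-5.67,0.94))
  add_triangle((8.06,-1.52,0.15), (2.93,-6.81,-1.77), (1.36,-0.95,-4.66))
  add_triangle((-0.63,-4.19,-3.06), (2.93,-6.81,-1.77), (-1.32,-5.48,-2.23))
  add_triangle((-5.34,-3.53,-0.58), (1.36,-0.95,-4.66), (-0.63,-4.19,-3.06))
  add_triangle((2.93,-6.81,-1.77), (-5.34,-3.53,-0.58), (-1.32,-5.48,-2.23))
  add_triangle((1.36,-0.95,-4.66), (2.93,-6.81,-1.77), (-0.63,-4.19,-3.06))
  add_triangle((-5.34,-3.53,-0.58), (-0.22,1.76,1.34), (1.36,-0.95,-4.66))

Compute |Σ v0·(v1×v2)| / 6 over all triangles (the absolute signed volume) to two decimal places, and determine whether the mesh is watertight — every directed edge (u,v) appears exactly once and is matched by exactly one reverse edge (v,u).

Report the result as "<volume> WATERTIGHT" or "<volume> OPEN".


167.69 OPEN

Per-triangle v0·(v1×v2)/6:
  t1: +3.7282
  t2: +7.4716
  t3: +2.2117
  t4: +6.7620
  t5: +14.5340
  t6: +16.6645
  t7: +6.4792
  t8: +9.5640
  t9: +17.4602
  t10: +37.6841
  t11: +6.0027
  t12: +11.2234
  t13: +7.6808
  t14: +14.3133
  t15: +5.9086
Σ = +167.6883 → |volume| = 167.69

Directed edges: 45 total; 9 unmatched, e.g. (-5.34,-3.53,-0.58)→(-2.72,-4.57,-2.46) → open.


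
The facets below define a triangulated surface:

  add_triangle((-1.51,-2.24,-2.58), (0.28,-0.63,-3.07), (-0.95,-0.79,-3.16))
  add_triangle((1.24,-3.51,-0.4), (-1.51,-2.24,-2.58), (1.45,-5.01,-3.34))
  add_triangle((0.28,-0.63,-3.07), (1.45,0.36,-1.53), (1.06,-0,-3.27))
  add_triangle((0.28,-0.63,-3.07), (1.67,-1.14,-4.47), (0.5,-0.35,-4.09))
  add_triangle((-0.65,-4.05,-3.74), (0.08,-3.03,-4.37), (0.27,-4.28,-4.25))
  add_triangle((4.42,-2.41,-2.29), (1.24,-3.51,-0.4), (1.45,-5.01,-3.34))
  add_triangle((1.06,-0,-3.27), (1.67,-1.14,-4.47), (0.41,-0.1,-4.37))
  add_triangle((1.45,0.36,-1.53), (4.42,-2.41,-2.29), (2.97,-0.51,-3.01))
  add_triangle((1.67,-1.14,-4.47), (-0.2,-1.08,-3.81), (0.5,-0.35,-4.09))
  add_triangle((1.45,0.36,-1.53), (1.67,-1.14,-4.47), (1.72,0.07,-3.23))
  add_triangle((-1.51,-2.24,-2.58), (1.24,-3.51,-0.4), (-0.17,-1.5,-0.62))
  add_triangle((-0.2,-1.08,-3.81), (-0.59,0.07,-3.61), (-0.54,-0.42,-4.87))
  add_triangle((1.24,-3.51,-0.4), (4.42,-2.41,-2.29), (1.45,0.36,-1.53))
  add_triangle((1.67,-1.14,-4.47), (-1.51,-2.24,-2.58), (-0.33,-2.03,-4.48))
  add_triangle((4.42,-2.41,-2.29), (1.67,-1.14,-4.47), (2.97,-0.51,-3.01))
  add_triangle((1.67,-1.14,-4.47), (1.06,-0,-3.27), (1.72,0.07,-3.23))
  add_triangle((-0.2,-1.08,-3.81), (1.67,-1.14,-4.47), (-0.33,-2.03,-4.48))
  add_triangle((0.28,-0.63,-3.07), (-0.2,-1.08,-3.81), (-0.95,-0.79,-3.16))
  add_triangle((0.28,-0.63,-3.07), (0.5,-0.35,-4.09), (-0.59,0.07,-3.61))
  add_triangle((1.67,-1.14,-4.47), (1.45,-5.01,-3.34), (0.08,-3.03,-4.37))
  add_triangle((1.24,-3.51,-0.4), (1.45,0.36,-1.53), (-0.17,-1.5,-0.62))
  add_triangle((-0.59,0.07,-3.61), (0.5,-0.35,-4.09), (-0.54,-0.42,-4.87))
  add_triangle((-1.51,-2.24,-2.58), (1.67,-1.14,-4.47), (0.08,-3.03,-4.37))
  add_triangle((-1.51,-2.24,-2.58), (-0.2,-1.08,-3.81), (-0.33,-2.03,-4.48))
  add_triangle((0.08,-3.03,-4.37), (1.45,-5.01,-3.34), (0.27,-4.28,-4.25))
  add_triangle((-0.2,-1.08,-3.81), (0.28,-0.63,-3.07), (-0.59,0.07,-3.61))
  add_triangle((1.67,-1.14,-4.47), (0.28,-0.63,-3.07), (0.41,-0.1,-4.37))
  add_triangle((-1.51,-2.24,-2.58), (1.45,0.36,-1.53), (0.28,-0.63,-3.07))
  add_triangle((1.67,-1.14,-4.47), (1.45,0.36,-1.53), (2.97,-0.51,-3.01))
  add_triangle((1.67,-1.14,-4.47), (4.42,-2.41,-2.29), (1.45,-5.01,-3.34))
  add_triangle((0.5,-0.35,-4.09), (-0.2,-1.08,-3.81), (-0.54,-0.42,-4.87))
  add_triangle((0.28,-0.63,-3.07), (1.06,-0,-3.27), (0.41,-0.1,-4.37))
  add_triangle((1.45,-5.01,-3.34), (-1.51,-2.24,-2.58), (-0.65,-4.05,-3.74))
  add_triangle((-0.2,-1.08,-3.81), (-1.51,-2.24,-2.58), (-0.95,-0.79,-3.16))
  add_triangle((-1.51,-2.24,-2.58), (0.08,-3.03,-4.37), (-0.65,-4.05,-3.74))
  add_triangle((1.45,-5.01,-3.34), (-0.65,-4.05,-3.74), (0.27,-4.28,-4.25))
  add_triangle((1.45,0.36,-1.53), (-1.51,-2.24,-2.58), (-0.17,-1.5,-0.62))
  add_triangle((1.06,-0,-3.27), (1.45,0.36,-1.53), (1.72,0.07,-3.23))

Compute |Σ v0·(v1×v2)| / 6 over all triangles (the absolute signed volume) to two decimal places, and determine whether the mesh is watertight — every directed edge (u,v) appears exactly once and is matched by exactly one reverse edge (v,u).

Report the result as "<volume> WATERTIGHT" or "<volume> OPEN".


Per-triangle v0·(v1×v2)/6:
  t1: -0.9573
  t2: +3.2929
  t3: -0.1873
  t4: -0.3305
  t5: +0.9016
  t6: +6.1580
  t7: +0.6374
  t8: +0.6106
  t9: +0.9212
  t10: +0.2980
  t11: +0.3473
  t12: +0.0468
  t13: -1.4203
  t14: +0.7260
  t15: +3.1947
  t16: +0.4265
  t17: +0.9116
  t18: +0.1492
  t19: -0.2828
  t20: +5.0984
  t21: -1.0576
  t22: +0.2955
  t23: +1.7004
  t24: +0.5726
  t25: +0.9715
  t26: -0.3674
  t27: +0.5159
  t28: -0.5451
  t29: +0.8628
  t30: +10.7671
  t31: +0.5820
  t32: -0.3066
  t33: +0.2209
  t34: +0.8435
  t35: +1.4162
  t36: +1.2838
  t37: -1.1100
  t38: +0.0956
Σ = +37.2834 → |volume| = 37.28

Directed edges: 114 total, each appears once with its reverse present → watertight.

37.28 WATERTIGHT
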